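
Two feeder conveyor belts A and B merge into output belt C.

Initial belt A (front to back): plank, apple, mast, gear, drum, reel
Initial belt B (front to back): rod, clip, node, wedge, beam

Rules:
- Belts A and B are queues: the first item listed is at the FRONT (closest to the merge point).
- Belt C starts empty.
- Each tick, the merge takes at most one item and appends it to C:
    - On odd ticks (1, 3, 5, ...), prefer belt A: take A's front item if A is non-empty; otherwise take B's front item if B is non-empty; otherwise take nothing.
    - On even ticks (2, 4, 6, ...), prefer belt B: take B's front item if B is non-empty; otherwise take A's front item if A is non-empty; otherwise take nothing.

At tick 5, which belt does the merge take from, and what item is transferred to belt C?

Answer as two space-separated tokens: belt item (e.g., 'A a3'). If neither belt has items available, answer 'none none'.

Answer: A mast

Derivation:
Tick 1: prefer A, take plank from A; A=[apple,mast,gear,drum,reel] B=[rod,clip,node,wedge,beam] C=[plank]
Tick 2: prefer B, take rod from B; A=[apple,mast,gear,drum,reel] B=[clip,node,wedge,beam] C=[plank,rod]
Tick 3: prefer A, take apple from A; A=[mast,gear,drum,reel] B=[clip,node,wedge,beam] C=[plank,rod,apple]
Tick 4: prefer B, take clip from B; A=[mast,gear,drum,reel] B=[node,wedge,beam] C=[plank,rod,apple,clip]
Tick 5: prefer A, take mast from A; A=[gear,drum,reel] B=[node,wedge,beam] C=[plank,rod,apple,clip,mast]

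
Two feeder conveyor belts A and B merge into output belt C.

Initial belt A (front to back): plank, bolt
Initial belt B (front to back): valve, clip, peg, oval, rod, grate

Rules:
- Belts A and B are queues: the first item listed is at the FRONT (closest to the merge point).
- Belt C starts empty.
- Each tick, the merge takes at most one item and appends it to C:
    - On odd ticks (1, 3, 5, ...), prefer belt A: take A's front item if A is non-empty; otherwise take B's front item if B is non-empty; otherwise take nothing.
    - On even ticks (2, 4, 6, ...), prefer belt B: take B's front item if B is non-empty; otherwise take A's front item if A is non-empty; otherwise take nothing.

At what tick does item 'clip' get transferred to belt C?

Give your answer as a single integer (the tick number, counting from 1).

Tick 1: prefer A, take plank from A; A=[bolt] B=[valve,clip,peg,oval,rod,grate] C=[plank]
Tick 2: prefer B, take valve from B; A=[bolt] B=[clip,peg,oval,rod,grate] C=[plank,valve]
Tick 3: prefer A, take bolt from A; A=[-] B=[clip,peg,oval,rod,grate] C=[plank,valve,bolt]
Tick 4: prefer B, take clip from B; A=[-] B=[peg,oval,rod,grate] C=[plank,valve,bolt,clip]

Answer: 4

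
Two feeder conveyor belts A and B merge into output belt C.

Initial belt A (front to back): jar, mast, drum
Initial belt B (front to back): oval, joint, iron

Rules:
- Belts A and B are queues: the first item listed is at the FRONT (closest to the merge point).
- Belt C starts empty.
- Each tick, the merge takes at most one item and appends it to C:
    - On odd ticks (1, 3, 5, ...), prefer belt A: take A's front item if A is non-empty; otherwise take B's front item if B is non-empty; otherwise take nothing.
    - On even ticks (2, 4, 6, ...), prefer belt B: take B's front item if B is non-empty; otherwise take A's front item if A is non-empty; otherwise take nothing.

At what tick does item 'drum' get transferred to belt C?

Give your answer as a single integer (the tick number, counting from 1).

Tick 1: prefer A, take jar from A; A=[mast,drum] B=[oval,joint,iron] C=[jar]
Tick 2: prefer B, take oval from B; A=[mast,drum] B=[joint,iron] C=[jar,oval]
Tick 3: prefer A, take mast from A; A=[drum] B=[joint,iron] C=[jar,oval,mast]
Tick 4: prefer B, take joint from B; A=[drum] B=[iron] C=[jar,oval,mast,joint]
Tick 5: prefer A, take drum from A; A=[-] B=[iron] C=[jar,oval,mast,joint,drum]

Answer: 5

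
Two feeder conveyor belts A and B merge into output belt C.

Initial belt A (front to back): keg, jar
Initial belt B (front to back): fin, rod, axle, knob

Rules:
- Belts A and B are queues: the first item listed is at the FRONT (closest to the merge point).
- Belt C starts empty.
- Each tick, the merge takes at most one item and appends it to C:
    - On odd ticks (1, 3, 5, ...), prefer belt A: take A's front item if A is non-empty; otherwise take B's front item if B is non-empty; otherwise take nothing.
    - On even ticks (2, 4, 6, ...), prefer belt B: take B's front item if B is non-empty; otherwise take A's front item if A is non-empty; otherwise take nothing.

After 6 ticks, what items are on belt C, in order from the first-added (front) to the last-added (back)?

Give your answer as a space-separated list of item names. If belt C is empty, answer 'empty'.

Answer: keg fin jar rod axle knob

Derivation:
Tick 1: prefer A, take keg from A; A=[jar] B=[fin,rod,axle,knob] C=[keg]
Tick 2: prefer B, take fin from B; A=[jar] B=[rod,axle,knob] C=[keg,fin]
Tick 3: prefer A, take jar from A; A=[-] B=[rod,axle,knob] C=[keg,fin,jar]
Tick 4: prefer B, take rod from B; A=[-] B=[axle,knob] C=[keg,fin,jar,rod]
Tick 5: prefer A, take axle from B; A=[-] B=[knob] C=[keg,fin,jar,rod,axle]
Tick 6: prefer B, take knob from B; A=[-] B=[-] C=[keg,fin,jar,rod,axle,knob]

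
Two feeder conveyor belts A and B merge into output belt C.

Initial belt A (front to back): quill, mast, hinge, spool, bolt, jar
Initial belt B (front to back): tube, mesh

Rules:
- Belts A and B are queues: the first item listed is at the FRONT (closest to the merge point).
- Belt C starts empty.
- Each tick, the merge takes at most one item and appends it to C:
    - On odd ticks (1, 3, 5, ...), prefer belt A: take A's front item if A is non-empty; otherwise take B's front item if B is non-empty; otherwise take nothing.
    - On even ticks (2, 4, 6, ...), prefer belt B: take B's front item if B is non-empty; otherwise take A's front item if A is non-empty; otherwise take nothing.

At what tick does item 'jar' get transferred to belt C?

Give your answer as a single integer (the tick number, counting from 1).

Answer: 8

Derivation:
Tick 1: prefer A, take quill from A; A=[mast,hinge,spool,bolt,jar] B=[tube,mesh] C=[quill]
Tick 2: prefer B, take tube from B; A=[mast,hinge,spool,bolt,jar] B=[mesh] C=[quill,tube]
Tick 3: prefer A, take mast from A; A=[hinge,spool,bolt,jar] B=[mesh] C=[quill,tube,mast]
Tick 4: prefer B, take mesh from B; A=[hinge,spool,bolt,jar] B=[-] C=[quill,tube,mast,mesh]
Tick 5: prefer A, take hinge from A; A=[spool,bolt,jar] B=[-] C=[quill,tube,mast,mesh,hinge]
Tick 6: prefer B, take spool from A; A=[bolt,jar] B=[-] C=[quill,tube,mast,mesh,hinge,spool]
Tick 7: prefer A, take bolt from A; A=[jar] B=[-] C=[quill,tube,mast,mesh,hinge,spool,bolt]
Tick 8: prefer B, take jar from A; A=[-] B=[-] C=[quill,tube,mast,mesh,hinge,spool,bolt,jar]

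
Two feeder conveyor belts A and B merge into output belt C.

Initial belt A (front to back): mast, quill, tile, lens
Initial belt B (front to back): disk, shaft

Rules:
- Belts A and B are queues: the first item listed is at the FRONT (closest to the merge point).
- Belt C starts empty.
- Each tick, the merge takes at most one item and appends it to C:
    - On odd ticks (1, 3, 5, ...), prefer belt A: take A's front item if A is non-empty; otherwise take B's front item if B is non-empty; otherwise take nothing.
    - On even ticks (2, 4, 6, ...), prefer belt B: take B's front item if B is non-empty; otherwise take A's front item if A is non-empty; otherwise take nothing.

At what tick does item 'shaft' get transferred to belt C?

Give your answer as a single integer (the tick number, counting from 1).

Answer: 4

Derivation:
Tick 1: prefer A, take mast from A; A=[quill,tile,lens] B=[disk,shaft] C=[mast]
Tick 2: prefer B, take disk from B; A=[quill,tile,lens] B=[shaft] C=[mast,disk]
Tick 3: prefer A, take quill from A; A=[tile,lens] B=[shaft] C=[mast,disk,quill]
Tick 4: prefer B, take shaft from B; A=[tile,lens] B=[-] C=[mast,disk,quill,shaft]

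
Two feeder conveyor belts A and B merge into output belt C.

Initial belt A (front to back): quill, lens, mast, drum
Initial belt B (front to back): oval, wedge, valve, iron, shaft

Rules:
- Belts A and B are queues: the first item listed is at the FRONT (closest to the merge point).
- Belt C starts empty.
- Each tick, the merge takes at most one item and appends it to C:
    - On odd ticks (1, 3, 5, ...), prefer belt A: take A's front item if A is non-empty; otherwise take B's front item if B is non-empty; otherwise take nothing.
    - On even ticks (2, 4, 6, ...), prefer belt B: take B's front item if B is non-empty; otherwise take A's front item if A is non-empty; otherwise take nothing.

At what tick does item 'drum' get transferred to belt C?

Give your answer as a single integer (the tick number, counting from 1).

Answer: 7

Derivation:
Tick 1: prefer A, take quill from A; A=[lens,mast,drum] B=[oval,wedge,valve,iron,shaft] C=[quill]
Tick 2: prefer B, take oval from B; A=[lens,mast,drum] B=[wedge,valve,iron,shaft] C=[quill,oval]
Tick 3: prefer A, take lens from A; A=[mast,drum] B=[wedge,valve,iron,shaft] C=[quill,oval,lens]
Tick 4: prefer B, take wedge from B; A=[mast,drum] B=[valve,iron,shaft] C=[quill,oval,lens,wedge]
Tick 5: prefer A, take mast from A; A=[drum] B=[valve,iron,shaft] C=[quill,oval,lens,wedge,mast]
Tick 6: prefer B, take valve from B; A=[drum] B=[iron,shaft] C=[quill,oval,lens,wedge,mast,valve]
Tick 7: prefer A, take drum from A; A=[-] B=[iron,shaft] C=[quill,oval,lens,wedge,mast,valve,drum]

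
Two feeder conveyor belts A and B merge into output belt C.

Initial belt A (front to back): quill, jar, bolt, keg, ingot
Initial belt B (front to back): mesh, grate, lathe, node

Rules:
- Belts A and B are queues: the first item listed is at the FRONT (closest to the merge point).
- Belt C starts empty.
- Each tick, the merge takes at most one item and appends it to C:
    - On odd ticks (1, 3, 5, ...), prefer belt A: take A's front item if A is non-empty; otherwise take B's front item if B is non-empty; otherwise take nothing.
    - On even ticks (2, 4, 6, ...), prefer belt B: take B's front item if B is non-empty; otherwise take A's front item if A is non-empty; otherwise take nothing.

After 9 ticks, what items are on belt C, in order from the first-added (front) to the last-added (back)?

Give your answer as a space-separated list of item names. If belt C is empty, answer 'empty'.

Tick 1: prefer A, take quill from A; A=[jar,bolt,keg,ingot] B=[mesh,grate,lathe,node] C=[quill]
Tick 2: prefer B, take mesh from B; A=[jar,bolt,keg,ingot] B=[grate,lathe,node] C=[quill,mesh]
Tick 3: prefer A, take jar from A; A=[bolt,keg,ingot] B=[grate,lathe,node] C=[quill,mesh,jar]
Tick 4: prefer B, take grate from B; A=[bolt,keg,ingot] B=[lathe,node] C=[quill,mesh,jar,grate]
Tick 5: prefer A, take bolt from A; A=[keg,ingot] B=[lathe,node] C=[quill,mesh,jar,grate,bolt]
Tick 6: prefer B, take lathe from B; A=[keg,ingot] B=[node] C=[quill,mesh,jar,grate,bolt,lathe]
Tick 7: prefer A, take keg from A; A=[ingot] B=[node] C=[quill,mesh,jar,grate,bolt,lathe,keg]
Tick 8: prefer B, take node from B; A=[ingot] B=[-] C=[quill,mesh,jar,grate,bolt,lathe,keg,node]
Tick 9: prefer A, take ingot from A; A=[-] B=[-] C=[quill,mesh,jar,grate,bolt,lathe,keg,node,ingot]

Answer: quill mesh jar grate bolt lathe keg node ingot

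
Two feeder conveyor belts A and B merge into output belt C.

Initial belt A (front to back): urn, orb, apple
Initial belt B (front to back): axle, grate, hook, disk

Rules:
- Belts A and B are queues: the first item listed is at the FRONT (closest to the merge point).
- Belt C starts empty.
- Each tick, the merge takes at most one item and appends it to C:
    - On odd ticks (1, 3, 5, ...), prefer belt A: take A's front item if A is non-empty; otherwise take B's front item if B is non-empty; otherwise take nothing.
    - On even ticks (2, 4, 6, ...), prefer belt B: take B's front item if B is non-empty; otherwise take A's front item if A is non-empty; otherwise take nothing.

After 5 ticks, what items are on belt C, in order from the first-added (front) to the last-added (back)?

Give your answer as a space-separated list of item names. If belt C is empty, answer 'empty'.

Answer: urn axle orb grate apple

Derivation:
Tick 1: prefer A, take urn from A; A=[orb,apple] B=[axle,grate,hook,disk] C=[urn]
Tick 2: prefer B, take axle from B; A=[orb,apple] B=[grate,hook,disk] C=[urn,axle]
Tick 3: prefer A, take orb from A; A=[apple] B=[grate,hook,disk] C=[urn,axle,orb]
Tick 4: prefer B, take grate from B; A=[apple] B=[hook,disk] C=[urn,axle,orb,grate]
Tick 5: prefer A, take apple from A; A=[-] B=[hook,disk] C=[urn,axle,orb,grate,apple]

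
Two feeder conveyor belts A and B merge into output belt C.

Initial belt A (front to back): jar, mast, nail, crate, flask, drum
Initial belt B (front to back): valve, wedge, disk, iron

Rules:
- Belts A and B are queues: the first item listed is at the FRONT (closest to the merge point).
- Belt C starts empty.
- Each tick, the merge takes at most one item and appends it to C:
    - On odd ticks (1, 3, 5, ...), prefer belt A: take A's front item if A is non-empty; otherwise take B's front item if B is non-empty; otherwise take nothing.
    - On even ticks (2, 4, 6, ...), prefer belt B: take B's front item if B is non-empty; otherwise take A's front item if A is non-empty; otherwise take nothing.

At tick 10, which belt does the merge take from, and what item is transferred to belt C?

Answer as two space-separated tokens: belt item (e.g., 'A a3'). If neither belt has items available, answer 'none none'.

Answer: A drum

Derivation:
Tick 1: prefer A, take jar from A; A=[mast,nail,crate,flask,drum] B=[valve,wedge,disk,iron] C=[jar]
Tick 2: prefer B, take valve from B; A=[mast,nail,crate,flask,drum] B=[wedge,disk,iron] C=[jar,valve]
Tick 3: prefer A, take mast from A; A=[nail,crate,flask,drum] B=[wedge,disk,iron] C=[jar,valve,mast]
Tick 4: prefer B, take wedge from B; A=[nail,crate,flask,drum] B=[disk,iron] C=[jar,valve,mast,wedge]
Tick 5: prefer A, take nail from A; A=[crate,flask,drum] B=[disk,iron] C=[jar,valve,mast,wedge,nail]
Tick 6: prefer B, take disk from B; A=[crate,flask,drum] B=[iron] C=[jar,valve,mast,wedge,nail,disk]
Tick 7: prefer A, take crate from A; A=[flask,drum] B=[iron] C=[jar,valve,mast,wedge,nail,disk,crate]
Tick 8: prefer B, take iron from B; A=[flask,drum] B=[-] C=[jar,valve,mast,wedge,nail,disk,crate,iron]
Tick 9: prefer A, take flask from A; A=[drum] B=[-] C=[jar,valve,mast,wedge,nail,disk,crate,iron,flask]
Tick 10: prefer B, take drum from A; A=[-] B=[-] C=[jar,valve,mast,wedge,nail,disk,crate,iron,flask,drum]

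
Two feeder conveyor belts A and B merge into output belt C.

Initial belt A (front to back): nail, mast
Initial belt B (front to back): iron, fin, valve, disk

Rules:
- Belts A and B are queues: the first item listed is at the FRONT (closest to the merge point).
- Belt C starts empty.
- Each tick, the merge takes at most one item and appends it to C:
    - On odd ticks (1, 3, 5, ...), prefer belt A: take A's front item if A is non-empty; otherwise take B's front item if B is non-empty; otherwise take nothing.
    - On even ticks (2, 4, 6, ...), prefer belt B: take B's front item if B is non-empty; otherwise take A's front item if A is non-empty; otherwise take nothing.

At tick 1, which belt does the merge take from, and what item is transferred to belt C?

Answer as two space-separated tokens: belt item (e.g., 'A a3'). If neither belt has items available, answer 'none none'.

Tick 1: prefer A, take nail from A; A=[mast] B=[iron,fin,valve,disk] C=[nail]

Answer: A nail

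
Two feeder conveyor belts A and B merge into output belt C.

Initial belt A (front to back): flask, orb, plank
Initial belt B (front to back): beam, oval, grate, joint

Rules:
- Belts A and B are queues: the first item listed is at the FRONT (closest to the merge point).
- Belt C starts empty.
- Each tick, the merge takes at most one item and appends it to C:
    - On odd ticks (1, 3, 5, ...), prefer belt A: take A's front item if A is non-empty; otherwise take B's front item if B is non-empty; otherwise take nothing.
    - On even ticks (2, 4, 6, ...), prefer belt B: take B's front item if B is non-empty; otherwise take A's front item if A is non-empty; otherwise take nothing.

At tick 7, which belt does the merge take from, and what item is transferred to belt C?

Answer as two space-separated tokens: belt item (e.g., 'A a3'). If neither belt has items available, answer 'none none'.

Tick 1: prefer A, take flask from A; A=[orb,plank] B=[beam,oval,grate,joint] C=[flask]
Tick 2: prefer B, take beam from B; A=[orb,plank] B=[oval,grate,joint] C=[flask,beam]
Tick 3: prefer A, take orb from A; A=[plank] B=[oval,grate,joint] C=[flask,beam,orb]
Tick 4: prefer B, take oval from B; A=[plank] B=[grate,joint] C=[flask,beam,orb,oval]
Tick 5: prefer A, take plank from A; A=[-] B=[grate,joint] C=[flask,beam,orb,oval,plank]
Tick 6: prefer B, take grate from B; A=[-] B=[joint] C=[flask,beam,orb,oval,plank,grate]
Tick 7: prefer A, take joint from B; A=[-] B=[-] C=[flask,beam,orb,oval,plank,grate,joint]

Answer: B joint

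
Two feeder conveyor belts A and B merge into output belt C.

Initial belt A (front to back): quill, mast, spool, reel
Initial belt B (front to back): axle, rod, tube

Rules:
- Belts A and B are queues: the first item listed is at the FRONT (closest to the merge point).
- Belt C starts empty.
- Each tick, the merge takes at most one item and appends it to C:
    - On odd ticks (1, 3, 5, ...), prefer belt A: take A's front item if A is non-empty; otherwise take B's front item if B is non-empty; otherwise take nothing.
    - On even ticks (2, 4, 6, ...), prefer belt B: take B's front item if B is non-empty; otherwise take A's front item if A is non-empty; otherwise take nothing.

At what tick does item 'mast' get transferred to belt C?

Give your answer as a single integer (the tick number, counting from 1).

Tick 1: prefer A, take quill from A; A=[mast,spool,reel] B=[axle,rod,tube] C=[quill]
Tick 2: prefer B, take axle from B; A=[mast,spool,reel] B=[rod,tube] C=[quill,axle]
Tick 3: prefer A, take mast from A; A=[spool,reel] B=[rod,tube] C=[quill,axle,mast]

Answer: 3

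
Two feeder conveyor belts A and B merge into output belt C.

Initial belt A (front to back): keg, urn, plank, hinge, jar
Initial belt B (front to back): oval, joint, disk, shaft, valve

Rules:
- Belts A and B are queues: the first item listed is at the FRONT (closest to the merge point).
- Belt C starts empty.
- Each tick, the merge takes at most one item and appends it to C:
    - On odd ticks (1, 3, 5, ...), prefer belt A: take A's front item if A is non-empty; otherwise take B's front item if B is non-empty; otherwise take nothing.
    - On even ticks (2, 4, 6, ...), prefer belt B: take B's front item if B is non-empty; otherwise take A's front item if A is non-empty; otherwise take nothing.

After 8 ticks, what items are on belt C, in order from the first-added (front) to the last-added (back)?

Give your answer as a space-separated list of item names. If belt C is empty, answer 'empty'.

Tick 1: prefer A, take keg from A; A=[urn,plank,hinge,jar] B=[oval,joint,disk,shaft,valve] C=[keg]
Tick 2: prefer B, take oval from B; A=[urn,plank,hinge,jar] B=[joint,disk,shaft,valve] C=[keg,oval]
Tick 3: prefer A, take urn from A; A=[plank,hinge,jar] B=[joint,disk,shaft,valve] C=[keg,oval,urn]
Tick 4: prefer B, take joint from B; A=[plank,hinge,jar] B=[disk,shaft,valve] C=[keg,oval,urn,joint]
Tick 5: prefer A, take plank from A; A=[hinge,jar] B=[disk,shaft,valve] C=[keg,oval,urn,joint,plank]
Tick 6: prefer B, take disk from B; A=[hinge,jar] B=[shaft,valve] C=[keg,oval,urn,joint,plank,disk]
Tick 7: prefer A, take hinge from A; A=[jar] B=[shaft,valve] C=[keg,oval,urn,joint,plank,disk,hinge]
Tick 8: prefer B, take shaft from B; A=[jar] B=[valve] C=[keg,oval,urn,joint,plank,disk,hinge,shaft]

Answer: keg oval urn joint plank disk hinge shaft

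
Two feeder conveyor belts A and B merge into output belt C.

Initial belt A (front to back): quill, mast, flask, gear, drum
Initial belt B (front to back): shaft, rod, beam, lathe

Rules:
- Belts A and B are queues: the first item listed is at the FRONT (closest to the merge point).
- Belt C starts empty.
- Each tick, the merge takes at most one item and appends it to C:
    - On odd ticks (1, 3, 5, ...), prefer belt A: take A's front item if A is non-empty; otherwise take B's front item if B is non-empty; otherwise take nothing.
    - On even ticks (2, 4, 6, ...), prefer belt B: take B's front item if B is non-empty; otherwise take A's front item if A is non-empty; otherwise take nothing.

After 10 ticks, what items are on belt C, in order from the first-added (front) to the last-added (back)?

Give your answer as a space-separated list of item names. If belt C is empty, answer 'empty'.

Answer: quill shaft mast rod flask beam gear lathe drum

Derivation:
Tick 1: prefer A, take quill from A; A=[mast,flask,gear,drum] B=[shaft,rod,beam,lathe] C=[quill]
Tick 2: prefer B, take shaft from B; A=[mast,flask,gear,drum] B=[rod,beam,lathe] C=[quill,shaft]
Tick 3: prefer A, take mast from A; A=[flask,gear,drum] B=[rod,beam,lathe] C=[quill,shaft,mast]
Tick 4: prefer B, take rod from B; A=[flask,gear,drum] B=[beam,lathe] C=[quill,shaft,mast,rod]
Tick 5: prefer A, take flask from A; A=[gear,drum] B=[beam,lathe] C=[quill,shaft,mast,rod,flask]
Tick 6: prefer B, take beam from B; A=[gear,drum] B=[lathe] C=[quill,shaft,mast,rod,flask,beam]
Tick 7: prefer A, take gear from A; A=[drum] B=[lathe] C=[quill,shaft,mast,rod,flask,beam,gear]
Tick 8: prefer B, take lathe from B; A=[drum] B=[-] C=[quill,shaft,mast,rod,flask,beam,gear,lathe]
Tick 9: prefer A, take drum from A; A=[-] B=[-] C=[quill,shaft,mast,rod,flask,beam,gear,lathe,drum]
Tick 10: prefer B, both empty, nothing taken; A=[-] B=[-] C=[quill,shaft,mast,rod,flask,beam,gear,lathe,drum]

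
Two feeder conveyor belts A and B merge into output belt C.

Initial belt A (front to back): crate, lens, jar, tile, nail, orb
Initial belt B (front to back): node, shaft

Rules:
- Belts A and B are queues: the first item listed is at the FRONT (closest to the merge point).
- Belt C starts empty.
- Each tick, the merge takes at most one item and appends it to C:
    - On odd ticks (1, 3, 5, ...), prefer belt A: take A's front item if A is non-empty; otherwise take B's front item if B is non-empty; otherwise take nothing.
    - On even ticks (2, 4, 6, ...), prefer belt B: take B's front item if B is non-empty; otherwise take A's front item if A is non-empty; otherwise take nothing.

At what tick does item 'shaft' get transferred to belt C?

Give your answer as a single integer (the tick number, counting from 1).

Tick 1: prefer A, take crate from A; A=[lens,jar,tile,nail,orb] B=[node,shaft] C=[crate]
Tick 2: prefer B, take node from B; A=[lens,jar,tile,nail,orb] B=[shaft] C=[crate,node]
Tick 3: prefer A, take lens from A; A=[jar,tile,nail,orb] B=[shaft] C=[crate,node,lens]
Tick 4: prefer B, take shaft from B; A=[jar,tile,nail,orb] B=[-] C=[crate,node,lens,shaft]

Answer: 4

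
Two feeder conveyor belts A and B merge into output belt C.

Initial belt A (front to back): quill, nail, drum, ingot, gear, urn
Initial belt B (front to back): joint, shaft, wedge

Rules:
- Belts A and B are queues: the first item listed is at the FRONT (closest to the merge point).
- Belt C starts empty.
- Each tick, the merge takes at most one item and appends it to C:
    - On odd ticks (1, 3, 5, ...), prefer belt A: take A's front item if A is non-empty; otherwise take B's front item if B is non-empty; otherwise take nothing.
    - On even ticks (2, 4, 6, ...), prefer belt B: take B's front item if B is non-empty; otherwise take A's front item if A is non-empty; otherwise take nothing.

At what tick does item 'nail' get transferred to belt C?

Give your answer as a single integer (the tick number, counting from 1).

Answer: 3

Derivation:
Tick 1: prefer A, take quill from A; A=[nail,drum,ingot,gear,urn] B=[joint,shaft,wedge] C=[quill]
Tick 2: prefer B, take joint from B; A=[nail,drum,ingot,gear,urn] B=[shaft,wedge] C=[quill,joint]
Tick 3: prefer A, take nail from A; A=[drum,ingot,gear,urn] B=[shaft,wedge] C=[quill,joint,nail]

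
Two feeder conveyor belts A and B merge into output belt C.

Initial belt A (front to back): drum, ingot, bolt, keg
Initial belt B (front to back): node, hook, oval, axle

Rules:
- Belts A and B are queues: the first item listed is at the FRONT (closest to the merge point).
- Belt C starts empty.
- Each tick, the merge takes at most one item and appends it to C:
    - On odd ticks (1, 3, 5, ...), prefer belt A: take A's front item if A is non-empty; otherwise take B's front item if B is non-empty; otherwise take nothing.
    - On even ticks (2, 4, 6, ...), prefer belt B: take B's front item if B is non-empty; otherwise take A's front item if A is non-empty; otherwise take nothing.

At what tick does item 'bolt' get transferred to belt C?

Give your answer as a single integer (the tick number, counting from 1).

Tick 1: prefer A, take drum from A; A=[ingot,bolt,keg] B=[node,hook,oval,axle] C=[drum]
Tick 2: prefer B, take node from B; A=[ingot,bolt,keg] B=[hook,oval,axle] C=[drum,node]
Tick 3: prefer A, take ingot from A; A=[bolt,keg] B=[hook,oval,axle] C=[drum,node,ingot]
Tick 4: prefer B, take hook from B; A=[bolt,keg] B=[oval,axle] C=[drum,node,ingot,hook]
Tick 5: prefer A, take bolt from A; A=[keg] B=[oval,axle] C=[drum,node,ingot,hook,bolt]

Answer: 5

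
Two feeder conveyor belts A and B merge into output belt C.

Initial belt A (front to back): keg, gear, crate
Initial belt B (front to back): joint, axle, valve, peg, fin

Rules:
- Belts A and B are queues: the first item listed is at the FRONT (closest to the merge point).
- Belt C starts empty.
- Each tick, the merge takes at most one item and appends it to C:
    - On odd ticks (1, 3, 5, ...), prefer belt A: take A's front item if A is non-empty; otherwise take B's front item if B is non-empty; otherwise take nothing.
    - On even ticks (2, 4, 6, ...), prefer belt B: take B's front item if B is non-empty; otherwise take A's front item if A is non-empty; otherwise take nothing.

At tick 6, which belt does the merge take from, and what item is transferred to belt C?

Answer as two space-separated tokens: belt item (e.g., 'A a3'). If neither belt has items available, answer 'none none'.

Answer: B valve

Derivation:
Tick 1: prefer A, take keg from A; A=[gear,crate] B=[joint,axle,valve,peg,fin] C=[keg]
Tick 2: prefer B, take joint from B; A=[gear,crate] B=[axle,valve,peg,fin] C=[keg,joint]
Tick 3: prefer A, take gear from A; A=[crate] B=[axle,valve,peg,fin] C=[keg,joint,gear]
Tick 4: prefer B, take axle from B; A=[crate] B=[valve,peg,fin] C=[keg,joint,gear,axle]
Tick 5: prefer A, take crate from A; A=[-] B=[valve,peg,fin] C=[keg,joint,gear,axle,crate]
Tick 6: prefer B, take valve from B; A=[-] B=[peg,fin] C=[keg,joint,gear,axle,crate,valve]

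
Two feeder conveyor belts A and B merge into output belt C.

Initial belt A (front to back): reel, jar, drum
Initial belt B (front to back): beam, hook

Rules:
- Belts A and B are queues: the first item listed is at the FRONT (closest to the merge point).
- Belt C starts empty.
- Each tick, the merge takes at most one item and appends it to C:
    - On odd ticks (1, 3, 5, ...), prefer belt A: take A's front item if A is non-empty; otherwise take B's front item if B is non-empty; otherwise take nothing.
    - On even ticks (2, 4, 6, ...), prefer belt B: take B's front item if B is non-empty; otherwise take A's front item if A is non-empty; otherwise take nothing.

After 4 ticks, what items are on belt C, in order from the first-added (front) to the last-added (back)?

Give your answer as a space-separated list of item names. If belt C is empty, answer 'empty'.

Answer: reel beam jar hook

Derivation:
Tick 1: prefer A, take reel from A; A=[jar,drum] B=[beam,hook] C=[reel]
Tick 2: prefer B, take beam from B; A=[jar,drum] B=[hook] C=[reel,beam]
Tick 3: prefer A, take jar from A; A=[drum] B=[hook] C=[reel,beam,jar]
Tick 4: prefer B, take hook from B; A=[drum] B=[-] C=[reel,beam,jar,hook]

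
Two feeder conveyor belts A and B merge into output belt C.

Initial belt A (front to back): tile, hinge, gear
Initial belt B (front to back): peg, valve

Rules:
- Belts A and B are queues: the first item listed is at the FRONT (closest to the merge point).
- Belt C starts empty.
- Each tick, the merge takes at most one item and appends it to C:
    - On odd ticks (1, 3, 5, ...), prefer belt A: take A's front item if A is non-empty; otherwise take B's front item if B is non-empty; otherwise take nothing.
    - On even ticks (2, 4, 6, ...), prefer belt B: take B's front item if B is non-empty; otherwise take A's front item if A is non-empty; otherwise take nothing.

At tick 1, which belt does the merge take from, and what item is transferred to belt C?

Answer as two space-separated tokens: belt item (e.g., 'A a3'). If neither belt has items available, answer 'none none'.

Tick 1: prefer A, take tile from A; A=[hinge,gear] B=[peg,valve] C=[tile]

Answer: A tile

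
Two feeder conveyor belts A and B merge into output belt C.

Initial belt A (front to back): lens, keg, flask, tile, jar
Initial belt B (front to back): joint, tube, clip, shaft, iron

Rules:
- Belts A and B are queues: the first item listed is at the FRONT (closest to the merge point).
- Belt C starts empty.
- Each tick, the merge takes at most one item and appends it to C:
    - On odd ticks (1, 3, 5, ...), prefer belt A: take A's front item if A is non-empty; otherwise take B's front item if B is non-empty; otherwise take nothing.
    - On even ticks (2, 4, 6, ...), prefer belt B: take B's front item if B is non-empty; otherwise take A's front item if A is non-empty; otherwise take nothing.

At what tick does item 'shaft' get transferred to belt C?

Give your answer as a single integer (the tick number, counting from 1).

Answer: 8

Derivation:
Tick 1: prefer A, take lens from A; A=[keg,flask,tile,jar] B=[joint,tube,clip,shaft,iron] C=[lens]
Tick 2: prefer B, take joint from B; A=[keg,flask,tile,jar] B=[tube,clip,shaft,iron] C=[lens,joint]
Tick 3: prefer A, take keg from A; A=[flask,tile,jar] B=[tube,clip,shaft,iron] C=[lens,joint,keg]
Tick 4: prefer B, take tube from B; A=[flask,tile,jar] B=[clip,shaft,iron] C=[lens,joint,keg,tube]
Tick 5: prefer A, take flask from A; A=[tile,jar] B=[clip,shaft,iron] C=[lens,joint,keg,tube,flask]
Tick 6: prefer B, take clip from B; A=[tile,jar] B=[shaft,iron] C=[lens,joint,keg,tube,flask,clip]
Tick 7: prefer A, take tile from A; A=[jar] B=[shaft,iron] C=[lens,joint,keg,tube,flask,clip,tile]
Tick 8: prefer B, take shaft from B; A=[jar] B=[iron] C=[lens,joint,keg,tube,flask,clip,tile,shaft]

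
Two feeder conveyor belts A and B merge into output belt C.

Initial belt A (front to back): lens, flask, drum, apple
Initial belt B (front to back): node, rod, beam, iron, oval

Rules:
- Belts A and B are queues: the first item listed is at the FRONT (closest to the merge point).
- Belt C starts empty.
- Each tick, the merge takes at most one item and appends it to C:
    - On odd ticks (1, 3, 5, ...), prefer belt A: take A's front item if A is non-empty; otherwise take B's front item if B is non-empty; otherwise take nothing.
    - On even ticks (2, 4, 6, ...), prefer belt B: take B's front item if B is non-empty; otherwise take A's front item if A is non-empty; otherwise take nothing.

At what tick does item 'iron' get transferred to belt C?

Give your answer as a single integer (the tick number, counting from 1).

Tick 1: prefer A, take lens from A; A=[flask,drum,apple] B=[node,rod,beam,iron,oval] C=[lens]
Tick 2: prefer B, take node from B; A=[flask,drum,apple] B=[rod,beam,iron,oval] C=[lens,node]
Tick 3: prefer A, take flask from A; A=[drum,apple] B=[rod,beam,iron,oval] C=[lens,node,flask]
Tick 4: prefer B, take rod from B; A=[drum,apple] B=[beam,iron,oval] C=[lens,node,flask,rod]
Tick 5: prefer A, take drum from A; A=[apple] B=[beam,iron,oval] C=[lens,node,flask,rod,drum]
Tick 6: prefer B, take beam from B; A=[apple] B=[iron,oval] C=[lens,node,flask,rod,drum,beam]
Tick 7: prefer A, take apple from A; A=[-] B=[iron,oval] C=[lens,node,flask,rod,drum,beam,apple]
Tick 8: prefer B, take iron from B; A=[-] B=[oval] C=[lens,node,flask,rod,drum,beam,apple,iron]

Answer: 8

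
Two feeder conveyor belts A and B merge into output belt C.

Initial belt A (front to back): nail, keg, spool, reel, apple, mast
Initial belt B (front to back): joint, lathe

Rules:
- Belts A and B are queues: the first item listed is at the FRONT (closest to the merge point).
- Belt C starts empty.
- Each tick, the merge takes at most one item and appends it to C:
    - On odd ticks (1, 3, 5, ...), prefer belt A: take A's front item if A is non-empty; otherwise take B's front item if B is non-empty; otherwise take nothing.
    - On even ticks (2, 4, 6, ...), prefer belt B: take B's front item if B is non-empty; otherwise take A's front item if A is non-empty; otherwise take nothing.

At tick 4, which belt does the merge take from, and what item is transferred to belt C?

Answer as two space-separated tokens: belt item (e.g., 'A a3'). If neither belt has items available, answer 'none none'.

Tick 1: prefer A, take nail from A; A=[keg,spool,reel,apple,mast] B=[joint,lathe] C=[nail]
Tick 2: prefer B, take joint from B; A=[keg,spool,reel,apple,mast] B=[lathe] C=[nail,joint]
Tick 3: prefer A, take keg from A; A=[spool,reel,apple,mast] B=[lathe] C=[nail,joint,keg]
Tick 4: prefer B, take lathe from B; A=[spool,reel,apple,mast] B=[-] C=[nail,joint,keg,lathe]

Answer: B lathe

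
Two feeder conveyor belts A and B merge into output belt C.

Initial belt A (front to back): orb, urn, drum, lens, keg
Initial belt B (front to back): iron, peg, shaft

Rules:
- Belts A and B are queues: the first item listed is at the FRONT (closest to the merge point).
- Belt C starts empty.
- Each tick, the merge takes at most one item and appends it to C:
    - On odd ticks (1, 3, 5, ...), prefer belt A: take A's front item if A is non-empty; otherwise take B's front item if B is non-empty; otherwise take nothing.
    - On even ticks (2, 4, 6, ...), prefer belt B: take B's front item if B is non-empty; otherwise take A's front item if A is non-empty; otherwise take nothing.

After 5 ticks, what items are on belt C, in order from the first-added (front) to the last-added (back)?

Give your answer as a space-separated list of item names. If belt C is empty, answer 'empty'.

Tick 1: prefer A, take orb from A; A=[urn,drum,lens,keg] B=[iron,peg,shaft] C=[orb]
Tick 2: prefer B, take iron from B; A=[urn,drum,lens,keg] B=[peg,shaft] C=[orb,iron]
Tick 3: prefer A, take urn from A; A=[drum,lens,keg] B=[peg,shaft] C=[orb,iron,urn]
Tick 4: prefer B, take peg from B; A=[drum,lens,keg] B=[shaft] C=[orb,iron,urn,peg]
Tick 5: prefer A, take drum from A; A=[lens,keg] B=[shaft] C=[orb,iron,urn,peg,drum]

Answer: orb iron urn peg drum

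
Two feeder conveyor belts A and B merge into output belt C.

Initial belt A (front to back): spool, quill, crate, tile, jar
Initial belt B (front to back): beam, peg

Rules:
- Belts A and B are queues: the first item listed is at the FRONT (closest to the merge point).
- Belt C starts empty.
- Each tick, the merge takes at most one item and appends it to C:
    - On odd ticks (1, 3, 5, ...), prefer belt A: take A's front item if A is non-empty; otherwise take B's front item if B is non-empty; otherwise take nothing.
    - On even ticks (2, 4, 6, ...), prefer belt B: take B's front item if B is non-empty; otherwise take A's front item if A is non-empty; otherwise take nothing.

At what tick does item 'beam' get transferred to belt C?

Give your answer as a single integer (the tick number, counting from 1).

Tick 1: prefer A, take spool from A; A=[quill,crate,tile,jar] B=[beam,peg] C=[spool]
Tick 2: prefer B, take beam from B; A=[quill,crate,tile,jar] B=[peg] C=[spool,beam]

Answer: 2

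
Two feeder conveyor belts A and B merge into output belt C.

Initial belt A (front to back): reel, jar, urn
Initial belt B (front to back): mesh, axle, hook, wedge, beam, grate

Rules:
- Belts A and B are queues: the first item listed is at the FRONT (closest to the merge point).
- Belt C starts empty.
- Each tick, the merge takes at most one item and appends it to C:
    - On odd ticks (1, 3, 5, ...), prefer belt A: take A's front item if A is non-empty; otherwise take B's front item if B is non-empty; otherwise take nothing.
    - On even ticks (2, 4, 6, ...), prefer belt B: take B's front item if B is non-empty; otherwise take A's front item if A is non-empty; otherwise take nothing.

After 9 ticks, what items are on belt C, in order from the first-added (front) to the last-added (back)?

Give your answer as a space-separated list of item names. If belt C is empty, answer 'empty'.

Tick 1: prefer A, take reel from A; A=[jar,urn] B=[mesh,axle,hook,wedge,beam,grate] C=[reel]
Tick 2: prefer B, take mesh from B; A=[jar,urn] B=[axle,hook,wedge,beam,grate] C=[reel,mesh]
Tick 3: prefer A, take jar from A; A=[urn] B=[axle,hook,wedge,beam,grate] C=[reel,mesh,jar]
Tick 4: prefer B, take axle from B; A=[urn] B=[hook,wedge,beam,grate] C=[reel,mesh,jar,axle]
Tick 5: prefer A, take urn from A; A=[-] B=[hook,wedge,beam,grate] C=[reel,mesh,jar,axle,urn]
Tick 6: prefer B, take hook from B; A=[-] B=[wedge,beam,grate] C=[reel,mesh,jar,axle,urn,hook]
Tick 7: prefer A, take wedge from B; A=[-] B=[beam,grate] C=[reel,mesh,jar,axle,urn,hook,wedge]
Tick 8: prefer B, take beam from B; A=[-] B=[grate] C=[reel,mesh,jar,axle,urn,hook,wedge,beam]
Tick 9: prefer A, take grate from B; A=[-] B=[-] C=[reel,mesh,jar,axle,urn,hook,wedge,beam,grate]

Answer: reel mesh jar axle urn hook wedge beam grate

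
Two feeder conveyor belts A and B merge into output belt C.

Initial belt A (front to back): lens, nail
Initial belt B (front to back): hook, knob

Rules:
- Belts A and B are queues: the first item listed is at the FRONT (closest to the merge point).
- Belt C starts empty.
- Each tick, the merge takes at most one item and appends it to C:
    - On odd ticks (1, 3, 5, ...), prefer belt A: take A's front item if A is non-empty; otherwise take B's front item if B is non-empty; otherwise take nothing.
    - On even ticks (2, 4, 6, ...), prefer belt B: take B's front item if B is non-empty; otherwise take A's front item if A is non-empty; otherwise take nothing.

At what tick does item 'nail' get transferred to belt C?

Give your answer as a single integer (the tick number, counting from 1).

Tick 1: prefer A, take lens from A; A=[nail] B=[hook,knob] C=[lens]
Tick 2: prefer B, take hook from B; A=[nail] B=[knob] C=[lens,hook]
Tick 3: prefer A, take nail from A; A=[-] B=[knob] C=[lens,hook,nail]

Answer: 3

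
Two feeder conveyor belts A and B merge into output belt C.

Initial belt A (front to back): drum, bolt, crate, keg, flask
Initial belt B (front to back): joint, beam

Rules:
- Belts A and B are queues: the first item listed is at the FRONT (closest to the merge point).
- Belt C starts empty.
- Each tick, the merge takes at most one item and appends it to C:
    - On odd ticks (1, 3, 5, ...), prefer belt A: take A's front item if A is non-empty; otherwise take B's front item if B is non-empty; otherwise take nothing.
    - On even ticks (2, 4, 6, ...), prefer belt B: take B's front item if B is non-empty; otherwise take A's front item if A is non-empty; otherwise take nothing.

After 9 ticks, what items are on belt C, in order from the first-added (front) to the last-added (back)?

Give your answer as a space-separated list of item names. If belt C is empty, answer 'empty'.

Tick 1: prefer A, take drum from A; A=[bolt,crate,keg,flask] B=[joint,beam] C=[drum]
Tick 2: prefer B, take joint from B; A=[bolt,crate,keg,flask] B=[beam] C=[drum,joint]
Tick 3: prefer A, take bolt from A; A=[crate,keg,flask] B=[beam] C=[drum,joint,bolt]
Tick 4: prefer B, take beam from B; A=[crate,keg,flask] B=[-] C=[drum,joint,bolt,beam]
Tick 5: prefer A, take crate from A; A=[keg,flask] B=[-] C=[drum,joint,bolt,beam,crate]
Tick 6: prefer B, take keg from A; A=[flask] B=[-] C=[drum,joint,bolt,beam,crate,keg]
Tick 7: prefer A, take flask from A; A=[-] B=[-] C=[drum,joint,bolt,beam,crate,keg,flask]
Tick 8: prefer B, both empty, nothing taken; A=[-] B=[-] C=[drum,joint,bolt,beam,crate,keg,flask]
Tick 9: prefer A, both empty, nothing taken; A=[-] B=[-] C=[drum,joint,bolt,beam,crate,keg,flask]

Answer: drum joint bolt beam crate keg flask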